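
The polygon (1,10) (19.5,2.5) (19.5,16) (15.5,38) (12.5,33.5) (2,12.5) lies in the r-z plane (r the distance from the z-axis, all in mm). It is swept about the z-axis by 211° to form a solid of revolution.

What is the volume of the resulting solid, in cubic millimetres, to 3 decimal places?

Profile (r,z), 6 vertices: (1,10) (19.5,2.5) (19.5,16) (15.5,38) (12.5,33.5) (2,12.5)
edge 0: (1,10)→(19.5,2.5)  cross = 1·2.5 − 19.5·10 = -192.5000; (r_i+r_j)·cross = 20.5·-192.5000 = -3946.2500
edge 1: (19.5,2.5)→(19.5,16)  cross = 19.5·16 − 19.5·2.5 = 263.2500; (r_i+r_j)·cross = 39·263.2500 = 10266.7500
edge 2: (19.5,16)→(15.5,38)  cross = 19.5·38 − 15.5·16 = 493.0000; (r_i+r_j)·cross = 35·493.0000 = 17255.0000
edge 3: (15.5,38)→(12.5,33.5)  cross = 15.5·33.5 − 12.5·38 = 44.2500; (r_i+r_j)·cross = 28·44.2500 = 1239.0000
edge 4: (12.5,33.5)→(2,12.5)  cross = 12.5·12.5 − 2·33.5 = 89.2500; (r_i+r_j)·cross = 14.5·89.2500 = 1294.1250
edge 5: (2,12.5)→(1,10)  cross = 2·10 − 1·12.5 = 7.5000; (r_i+r_j)·cross = 3·7.5000 = 22.5000
Σcross = 704.7500 → A = |Σcross|/2 = 352.3750 mm²
Σ(r_i+r_j)·cross = 26131.1250 → first moment M = |Σ|/6 = 4355.1875
R_c = M/A = 4355.1875/352.3750 = 12.3595 mm
θ = 211° = 3.682645 rad
V = θ·R_c·A = 3.682645·12.3595·352.3750 = 16038.608 mm³

Volume = 16038.608 mm³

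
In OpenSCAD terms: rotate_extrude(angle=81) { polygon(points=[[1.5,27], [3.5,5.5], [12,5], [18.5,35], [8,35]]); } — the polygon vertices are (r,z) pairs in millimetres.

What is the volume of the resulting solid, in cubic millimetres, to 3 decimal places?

Profile (r,z), 5 vertices: (1.5,27) (3.5,5.5) (12,5) (18.5,35) (8,35)
edge 0: (1.5,27)→(3.5,5.5)  cross = 1.5·5.5 − 3.5·27 = -86.2500; (r_i+r_j)·cross = 5·-86.2500 = -431.2500
edge 1: (3.5,5.5)→(12,5)  cross = 3.5·5 − 12·5.5 = -48.5000; (r_i+r_j)·cross = 15.5·-48.5000 = -751.7500
edge 2: (12,5)→(18.5,35)  cross = 12·35 − 18.5·5 = 327.5000; (r_i+r_j)·cross = 30.5·327.5000 = 9988.7500
edge 3: (18.5,35)→(8,35)  cross = 18.5·35 − 8·35 = 367.5000; (r_i+r_j)·cross = 26.5·367.5000 = 9738.7500
edge 4: (8,35)→(1.5,27)  cross = 8·27 − 1.5·35 = 163.5000; (r_i+r_j)·cross = 9.5·163.5000 = 1553.2500
Σcross = 723.7500 → A = |Σcross|/2 = 361.8750 mm²
Σ(r_i+r_j)·cross = 20097.7500 → first moment M = |Σ|/6 = 3349.6250
R_c = M/A = 3349.6250/361.8750 = 9.2563 mm
θ = 81° = 1.413717 rad
V = θ·R_c·A = 1.413717·9.2563·361.8750 = 4735.421 mm³

Volume = 4735.421 mm³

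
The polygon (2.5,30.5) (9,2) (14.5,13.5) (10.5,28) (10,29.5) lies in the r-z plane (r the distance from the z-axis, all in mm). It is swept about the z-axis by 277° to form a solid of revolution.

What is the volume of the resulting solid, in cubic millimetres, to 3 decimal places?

Profile (r,z), 5 vertices: (2.5,30.5) (9,2) (14.5,13.5) (10.5,28) (10,29.5)
edge 0: (2.5,30.5)→(9,2)  cross = 2.5·2 − 9·30.5 = -269.5000; (r_i+r_j)·cross = 11.5·-269.5000 = -3099.2500
edge 1: (9,2)→(14.5,13.5)  cross = 9·13.5 − 14.5·2 = 92.5000; (r_i+r_j)·cross = 23.5·92.5000 = 2173.7500
edge 2: (14.5,13.5)→(10.5,28)  cross = 14.5·28 − 10.5·13.5 = 264.2500; (r_i+r_j)·cross = 25·264.2500 = 6606.2500
edge 3: (10.5,28)→(10,29.5)  cross = 10.5·29.5 − 10·28 = 29.7500; (r_i+r_j)·cross = 20.5·29.7500 = 609.8750
edge 4: (10,29.5)→(2.5,30.5)  cross = 10·30.5 − 2.5·29.5 = 231.2500; (r_i+r_j)·cross = 12.5·231.2500 = 2890.6250
Σcross = 348.2500 → A = |Σcross|/2 = 174.1250 mm²
Σ(r_i+r_j)·cross = 9181.2500 → first moment M = |Σ|/6 = 1530.2083
R_c = M/A = 1530.2083/174.1250 = 8.7880 mm
θ = 277° = 4.834562 rad
V = θ·R_c·A = 4.834562·8.7880·174.1250 = 7397.887 mm³

Volume = 7397.887 mm³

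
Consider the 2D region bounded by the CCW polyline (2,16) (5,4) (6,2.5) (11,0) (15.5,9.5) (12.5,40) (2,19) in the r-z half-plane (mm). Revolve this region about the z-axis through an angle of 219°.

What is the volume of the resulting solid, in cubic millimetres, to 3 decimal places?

Profile (r,z), 7 vertices: (2,16) (5,4) (6,2.5) (11,0) (15.5,9.5) (12.5,40) (2,19)
edge 0: (2,16)→(5,4)  cross = 2·4 − 5·16 = -72.0000; (r_i+r_j)·cross = 7·-72.0000 = -504.0000
edge 1: (5,4)→(6,2.5)  cross = 5·2.5 − 6·4 = -11.5000; (r_i+r_j)·cross = 11·-11.5000 = -126.5000
edge 2: (6,2.5)→(11,0)  cross = 6·0 − 11·2.5 = -27.5000; (r_i+r_j)·cross = 17·-27.5000 = -467.5000
edge 3: (11,0)→(15.5,9.5)  cross = 11·9.5 − 15.5·0 = 104.5000; (r_i+r_j)·cross = 26.5·104.5000 = 2769.2500
edge 4: (15.5,9.5)→(12.5,40)  cross = 15.5·40 − 12.5·9.5 = 501.2500; (r_i+r_j)·cross = 28·501.2500 = 14035.0000
edge 5: (12.5,40)→(2,19)  cross = 12.5·19 − 2·40 = 157.5000; (r_i+r_j)·cross = 14.5·157.5000 = 2283.7500
edge 6: (2,19)→(2,16)  cross = 2·16 − 2·19 = -6.0000; (r_i+r_j)·cross = 4·-6.0000 = -24.0000
Σcross = 646.2500 → A = |Σcross|/2 = 323.1250 mm²
Σ(r_i+r_j)·cross = 17966.0000 → first moment M = |Σ|/6 = 2994.3333
R_c = M/A = 2994.3333/323.1250 = 9.2668 mm
θ = 219° = 3.822271 rad
V = θ·R_c·A = 3.822271·9.2668·323.1250 = 11445.154 mm³

Volume = 11445.154 mm³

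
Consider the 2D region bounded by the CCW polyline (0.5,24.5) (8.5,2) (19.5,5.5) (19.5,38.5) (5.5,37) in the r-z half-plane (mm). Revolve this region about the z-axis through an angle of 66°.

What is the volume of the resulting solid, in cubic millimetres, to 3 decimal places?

Volume = 7082.276 mm³

Profile (r,z), 5 vertices: (0.5,24.5) (8.5,2) (19.5,5.5) (19.5,38.5) (5.5,37)
edge 0: (0.5,24.5)→(8.5,2)  cross = 0.5·2 − 8.5·24.5 = -207.2500; (r_i+r_j)·cross = 9·-207.2500 = -1865.2500
edge 1: (8.5,2)→(19.5,5.5)  cross = 8.5·5.5 − 19.5·2 = 7.7500; (r_i+r_j)·cross = 28·7.7500 = 217.0000
edge 2: (19.5,5.5)→(19.5,38.5)  cross = 19.5·38.5 − 19.5·5.5 = 643.5000; (r_i+r_j)·cross = 39·643.5000 = 25096.5000
edge 3: (19.5,38.5)→(5.5,37)  cross = 19.5·37 − 5.5·38.5 = 509.7500; (r_i+r_j)·cross = 25·509.7500 = 12743.7500
edge 4: (5.5,37)→(0.5,24.5)  cross = 5.5·24.5 − 0.5·37 = 116.2500; (r_i+r_j)·cross = 6·116.2500 = 697.5000
Σcross = 1070.0000 → A = |Σcross|/2 = 535.0000 mm²
Σ(r_i+r_j)·cross = 36889.5000 → first moment M = |Σ|/6 = 6148.2500
R_c = M/A = 6148.2500/535.0000 = 11.4921 mm
θ = 66° = 1.151917 rad
V = θ·R_c·A = 1.151917·11.4921·535.0000 = 7082.276 mm³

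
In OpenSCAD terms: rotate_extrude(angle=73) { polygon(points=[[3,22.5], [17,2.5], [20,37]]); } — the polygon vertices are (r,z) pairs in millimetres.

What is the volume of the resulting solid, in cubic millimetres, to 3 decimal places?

Profile (r,z), 3 vertices: (3,22.5) (17,2.5) (20,37)
edge 0: (3,22.5)→(17,2.5)  cross = 3·2.5 − 17·22.5 = -375.0000; (r_i+r_j)·cross = 20·-375.0000 = -7500.0000
edge 1: (17,2.5)→(20,37)  cross = 17·37 − 20·2.5 = 579.0000; (r_i+r_j)·cross = 37·579.0000 = 21423.0000
edge 2: (20,37)→(3,22.5)  cross = 20·22.5 − 3·37 = 339.0000; (r_i+r_j)·cross = 23·339.0000 = 7797.0000
Σcross = 543.0000 → A = |Σcross|/2 = 271.5000 mm²
Σ(r_i+r_j)·cross = 21720.0000 → first moment M = |Σ|/6 = 3620.0000
R_c = M/A = 3620.0000/271.5000 = 13.3333 mm
θ = 73° = 1.274090 rad
V = θ·R_c·A = 1.274090·13.3333·271.5000 = 4612.207 mm³

Volume = 4612.207 mm³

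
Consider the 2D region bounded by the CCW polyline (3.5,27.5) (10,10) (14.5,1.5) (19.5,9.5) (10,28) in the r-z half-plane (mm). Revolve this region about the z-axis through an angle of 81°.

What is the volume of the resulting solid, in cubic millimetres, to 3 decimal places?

Profile (r,z), 5 vertices: (3.5,27.5) (10,10) (14.5,1.5) (19.5,9.5) (10,28)
edge 0: (3.5,27.5)→(10,10)  cross = 3.5·10 − 10·27.5 = -240.0000; (r_i+r_j)·cross = 13.5·-240.0000 = -3240.0000
edge 1: (10,10)→(14.5,1.5)  cross = 10·1.5 − 14.5·10 = -130.0000; (r_i+r_j)·cross = 24.5·-130.0000 = -3185.0000
edge 2: (14.5,1.5)→(19.5,9.5)  cross = 14.5·9.5 − 19.5·1.5 = 108.5000; (r_i+r_j)·cross = 34·108.5000 = 3689.0000
edge 3: (19.5,9.5)→(10,28)  cross = 19.5·28 − 10·9.5 = 451.0000; (r_i+r_j)·cross = 29.5·451.0000 = 13304.5000
edge 4: (10,28)→(3.5,27.5)  cross = 10·27.5 − 3.5·28 = 177.0000; (r_i+r_j)·cross = 13.5·177.0000 = 2389.5000
Σcross = 366.5000 → A = |Σcross|/2 = 183.2500 mm²
Σ(r_i+r_j)·cross = 12958.0000 → first moment M = |Σ|/6 = 2159.6667
R_c = M/A = 2159.6667/183.2500 = 11.7854 mm
θ = 81° = 1.413717 rad
V = θ·R_c·A = 1.413717·11.7854·183.2500 = 3053.157 mm³

Volume = 3053.157 mm³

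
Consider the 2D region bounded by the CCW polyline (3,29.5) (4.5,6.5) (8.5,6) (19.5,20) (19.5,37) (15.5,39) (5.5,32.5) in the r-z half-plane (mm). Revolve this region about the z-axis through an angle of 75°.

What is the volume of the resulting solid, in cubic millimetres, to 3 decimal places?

Volume = 5752.060 mm³

Profile (r,z), 7 vertices: (3,29.5) (4.5,6.5) (8.5,6) (19.5,20) (19.5,37) (15.5,39) (5.5,32.5)
edge 0: (3,29.5)→(4.5,6.5)  cross = 3·6.5 − 4.5·29.5 = -113.2500; (r_i+r_j)·cross = 7.5·-113.2500 = -849.3750
edge 1: (4.5,6.5)→(8.5,6)  cross = 4.5·6 − 8.5·6.5 = -28.2500; (r_i+r_j)·cross = 13·-28.2500 = -367.2500
edge 2: (8.5,6)→(19.5,20)  cross = 8.5·20 − 19.5·6 = 53.0000; (r_i+r_j)·cross = 28·53.0000 = 1484.0000
edge 3: (19.5,20)→(19.5,37)  cross = 19.5·37 − 19.5·20 = 331.5000; (r_i+r_j)·cross = 39·331.5000 = 12928.5000
edge 4: (19.5,37)→(15.5,39)  cross = 19.5·39 − 15.5·37 = 187.0000; (r_i+r_j)·cross = 35·187.0000 = 6545.0000
edge 5: (15.5,39)→(5.5,32.5)  cross = 15.5·32.5 − 5.5·39 = 289.2500; (r_i+r_j)·cross = 21·289.2500 = 6074.2500
edge 6: (5.5,32.5)→(3,29.5)  cross = 5.5·29.5 − 3·32.5 = 64.7500; (r_i+r_j)·cross = 8.5·64.7500 = 550.3750
Σcross = 784.0000 → A = |Σcross|/2 = 392.0000 mm²
Σ(r_i+r_j)·cross = 26365.5000 → first moment M = |Σ|/6 = 4394.2500
R_c = M/A = 4394.2500/392.0000 = 11.2098 mm
θ = 75° = 1.308997 rad
V = θ·R_c·A = 1.308997·11.2098·392.0000 = 5752.060 mm³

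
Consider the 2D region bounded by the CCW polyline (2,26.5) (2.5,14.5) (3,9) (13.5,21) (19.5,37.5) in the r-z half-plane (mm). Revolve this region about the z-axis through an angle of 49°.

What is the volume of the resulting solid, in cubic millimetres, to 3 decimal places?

Volume = 1630.888 mm³

Profile (r,z), 5 vertices: (2,26.5) (2.5,14.5) (3,9) (13.5,21) (19.5,37.5)
edge 0: (2,26.5)→(2.5,14.5)  cross = 2·14.5 − 2.5·26.5 = -37.2500; (r_i+r_j)·cross = 4.5·-37.2500 = -167.6250
edge 1: (2.5,14.5)→(3,9)  cross = 2.5·9 − 3·14.5 = -21.0000; (r_i+r_j)·cross = 5.5·-21.0000 = -115.5000
edge 2: (3,9)→(13.5,21)  cross = 3·21 − 13.5·9 = -58.5000; (r_i+r_j)·cross = 16.5·-58.5000 = -965.2500
edge 3: (13.5,21)→(19.5,37.5)  cross = 13.5·37.5 − 19.5·21 = 96.7500; (r_i+r_j)·cross = 33·96.7500 = 3192.7500
edge 4: (19.5,37.5)→(2,26.5)  cross = 19.5·26.5 − 2·37.5 = 441.7500; (r_i+r_j)·cross = 21.5·441.7500 = 9497.6250
Σcross = 421.7500 → A = |Σcross|/2 = 210.8750 mm²
Σ(r_i+r_j)·cross = 11442.0000 → first moment M = |Σ|/6 = 1907.0000
R_c = M/A = 1907.0000/210.8750 = 9.0433 mm
θ = 49° = 0.855211 rad
V = θ·R_c·A = 0.855211·9.0433·210.8750 = 1630.888 mm³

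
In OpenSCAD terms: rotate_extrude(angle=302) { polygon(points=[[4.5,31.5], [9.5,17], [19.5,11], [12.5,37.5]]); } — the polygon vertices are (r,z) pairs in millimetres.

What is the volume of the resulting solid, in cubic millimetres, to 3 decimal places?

Volume = 11528.764 mm³

Profile (r,z), 4 vertices: (4.5,31.5) (9.5,17) (19.5,11) (12.5,37.5)
edge 0: (4.5,31.5)→(9.5,17)  cross = 4.5·17 − 9.5·31.5 = -222.7500; (r_i+r_j)·cross = 14·-222.7500 = -3118.5000
edge 1: (9.5,17)→(19.5,11)  cross = 9.5·11 − 19.5·17 = -227.0000; (r_i+r_j)·cross = 29·-227.0000 = -6583.0000
edge 2: (19.5,11)→(12.5,37.5)  cross = 19.5·37.5 − 12.5·11 = 593.7500; (r_i+r_j)·cross = 32·593.7500 = 19000.0000
edge 3: (12.5,37.5)→(4.5,31.5)  cross = 12.5·31.5 − 4.5·37.5 = 225.0000; (r_i+r_j)·cross = 17·225.0000 = 3825.0000
Σcross = 369.0000 → A = |Σcross|/2 = 184.5000 mm²
Σ(r_i+r_j)·cross = 13123.5000 → first moment M = |Σ|/6 = 2187.2500
R_c = M/A = 2187.2500/184.5000 = 11.8550 mm
θ = 302° = 5.270894 rad
V = θ·R_c·A = 5.270894·11.8550·184.5000 = 11528.764 mm³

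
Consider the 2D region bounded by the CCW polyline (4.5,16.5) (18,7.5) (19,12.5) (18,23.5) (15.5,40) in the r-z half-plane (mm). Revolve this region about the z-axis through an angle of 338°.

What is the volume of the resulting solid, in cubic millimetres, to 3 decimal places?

Volume = 18442.414 mm³

Profile (r,z), 5 vertices: (4.5,16.5) (18,7.5) (19,12.5) (18,23.5) (15.5,40)
edge 0: (4.5,16.5)→(18,7.5)  cross = 4.5·7.5 − 18·16.5 = -263.2500; (r_i+r_j)·cross = 22.5·-263.2500 = -5923.1250
edge 1: (18,7.5)→(19,12.5)  cross = 18·12.5 − 19·7.5 = 82.5000; (r_i+r_j)·cross = 37·82.5000 = 3052.5000
edge 2: (19,12.5)→(18,23.5)  cross = 19·23.5 − 18·12.5 = 221.5000; (r_i+r_j)·cross = 37·221.5000 = 8195.5000
edge 3: (18,23.5)→(15.5,40)  cross = 18·40 − 15.5·23.5 = 355.7500; (r_i+r_j)·cross = 33.5·355.7500 = 11917.6250
edge 4: (15.5,40)→(4.5,16.5)  cross = 15.5·16.5 − 4.5·40 = 75.7500; (r_i+r_j)·cross = 20·75.7500 = 1515.0000
Σcross = 472.2500 → A = |Σcross|/2 = 236.1250 mm²
Σ(r_i+r_j)·cross = 18757.5000 → first moment M = |Σ|/6 = 3126.2500
R_c = M/A = 3126.2500/236.1250 = 13.2398 mm
θ = 338° = 5.899213 rad
V = θ·R_c·A = 5.899213·13.2398·236.1250 = 18442.414 mm³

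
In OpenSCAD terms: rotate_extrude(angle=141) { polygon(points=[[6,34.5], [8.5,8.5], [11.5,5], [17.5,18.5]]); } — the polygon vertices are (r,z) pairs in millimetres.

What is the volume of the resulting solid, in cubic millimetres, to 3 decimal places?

Profile (r,z), 4 vertices: (6,34.5) (8.5,8.5) (11.5,5) (17.5,18.5)
edge 0: (6,34.5)→(8.5,8.5)  cross = 6·8.5 − 8.5·34.5 = -242.2500; (r_i+r_j)·cross = 14.5·-242.2500 = -3512.6250
edge 1: (8.5,8.5)→(11.5,5)  cross = 8.5·5 − 11.5·8.5 = -55.2500; (r_i+r_j)·cross = 20·-55.2500 = -1105.0000
edge 2: (11.5,5)→(17.5,18.5)  cross = 11.5·18.5 − 17.5·5 = 125.2500; (r_i+r_j)·cross = 29·125.2500 = 3632.2500
edge 3: (17.5,18.5)→(6,34.5)  cross = 17.5·34.5 − 6·18.5 = 492.7500; (r_i+r_j)·cross = 23.5·492.7500 = 11579.6250
Σcross = 320.5000 → A = |Σcross|/2 = 160.2500 mm²
Σ(r_i+r_j)·cross = 10594.2500 → first moment M = |Σ|/6 = 1765.7083
R_c = M/A = 1765.7083/160.2500 = 11.0185 mm
θ = 141° = 2.460914 rad
V = θ·R_c·A = 2.460914·11.0185·160.2500 = 4345.257 mm³

Volume = 4345.257 mm³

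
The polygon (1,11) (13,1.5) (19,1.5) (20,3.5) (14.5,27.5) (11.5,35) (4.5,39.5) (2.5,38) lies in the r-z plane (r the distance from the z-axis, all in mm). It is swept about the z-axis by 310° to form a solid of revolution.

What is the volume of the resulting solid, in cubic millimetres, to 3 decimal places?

Profile (r,z), 8 vertices: (1,11) (13,1.5) (19,1.5) (20,3.5) (14.5,27.5) (11.5,35) (4.5,39.5) (2.5,38)
edge 0: (1,11)→(13,1.5)  cross = 1·1.5 − 13·11 = -141.5000; (r_i+r_j)·cross = 14·-141.5000 = -1981.0000
edge 1: (13,1.5)→(19,1.5)  cross = 13·1.5 − 19·1.5 = -9.0000; (r_i+r_j)·cross = 32·-9.0000 = -288.0000
edge 2: (19,1.5)→(20,3.5)  cross = 19·3.5 − 20·1.5 = 36.5000; (r_i+r_j)·cross = 39·36.5000 = 1423.5000
edge 3: (20,3.5)→(14.5,27.5)  cross = 20·27.5 − 14.5·3.5 = 499.2500; (r_i+r_j)·cross = 34.5·499.2500 = 17224.1250
edge 4: (14.5,27.5)→(11.5,35)  cross = 14.5·35 − 11.5·27.5 = 191.2500; (r_i+r_j)·cross = 26·191.2500 = 4972.5000
edge 5: (11.5,35)→(4.5,39.5)  cross = 11.5·39.5 − 4.5·35 = 296.7500; (r_i+r_j)·cross = 16·296.7500 = 4748.0000
edge 6: (4.5,39.5)→(2.5,38)  cross = 4.5·38 − 2.5·39.5 = 72.2500; (r_i+r_j)·cross = 7·72.2500 = 505.7500
edge 7: (2.5,38)→(1,11)  cross = 2.5·11 − 1·38 = -10.5000; (r_i+r_j)·cross = 3.5·-10.5000 = -36.7500
Σcross = 935.0000 → A = |Σcross|/2 = 467.5000 mm²
Σ(r_i+r_j)·cross = 26568.1250 → first moment M = |Σ|/6 = 4428.0208
R_c = M/A = 4428.0208/467.5000 = 9.4717 mm
θ = 310° = 5.410521 rad
V = θ·R_c·A = 5.410521·9.4717·467.5000 = 23957.898 mm³

Volume = 23957.898 mm³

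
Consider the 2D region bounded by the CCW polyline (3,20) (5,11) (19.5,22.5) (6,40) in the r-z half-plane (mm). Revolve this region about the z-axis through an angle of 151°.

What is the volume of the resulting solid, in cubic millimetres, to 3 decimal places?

Volume = 5891.323 mm³

Profile (r,z), 4 vertices: (3,20) (5,11) (19.5,22.5) (6,40)
edge 0: (3,20)→(5,11)  cross = 3·11 − 5·20 = -67.0000; (r_i+r_j)·cross = 8·-67.0000 = -536.0000
edge 1: (5,11)→(19.5,22.5)  cross = 5·22.5 − 19.5·11 = -102.0000; (r_i+r_j)·cross = 24.5·-102.0000 = -2499.0000
edge 2: (19.5,22.5)→(6,40)  cross = 19.5·40 − 6·22.5 = 645.0000; (r_i+r_j)·cross = 25.5·645.0000 = 16447.5000
edge 3: (6,40)→(3,20)  cross = 6·20 − 3·40 = 0.0000; (r_i+r_j)·cross = 9·0.0000 = 0.0000
Σcross = 476.0000 → A = |Σcross|/2 = 238.0000 mm²
Σ(r_i+r_j)·cross = 13412.5000 → first moment M = |Σ|/6 = 2235.4167
R_c = M/A = 2235.4167/238.0000 = 9.3925 mm
θ = 151° = 2.635447 rad
V = θ·R_c·A = 2.635447·9.3925·238.0000 = 5891.323 mm³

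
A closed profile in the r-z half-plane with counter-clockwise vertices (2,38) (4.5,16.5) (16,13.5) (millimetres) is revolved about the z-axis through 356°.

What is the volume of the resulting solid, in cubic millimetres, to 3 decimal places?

Profile (r,z), 3 vertices: (2,38) (4.5,16.5) (16,13.5)
edge 0: (2,38)→(4.5,16.5)  cross = 2·16.5 − 4.5·38 = -138.0000; (r_i+r_j)·cross = 6.5·-138.0000 = -897.0000
edge 1: (4.5,16.5)→(16,13.5)  cross = 4.5·13.5 − 16·16.5 = -203.2500; (r_i+r_j)·cross = 20.5·-203.2500 = -4166.6250
edge 2: (16,13.5)→(2,38)  cross = 16·38 − 2·13.5 = 581.0000; (r_i+r_j)·cross = 18·581.0000 = 10458.0000
Σcross = 239.7500 → A = |Σcross|/2 = 119.8750 mm²
Σ(r_i+r_j)·cross = 5394.3750 → first moment M = |Σ|/6 = 899.0625
R_c = M/A = 899.0625/119.8750 = 7.5000 mm
θ = 356° = 6.213372 rad
V = θ·R_c·A = 6.213372·7.5000·119.8750 = 5586.210 mm³

Volume = 5586.210 mm³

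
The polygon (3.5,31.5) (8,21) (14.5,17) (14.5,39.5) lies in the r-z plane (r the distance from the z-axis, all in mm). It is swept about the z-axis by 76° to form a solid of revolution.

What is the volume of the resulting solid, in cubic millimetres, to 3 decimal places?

Volume = 2067.107 mm³

Profile (r,z), 4 vertices: (3.5,31.5) (8,21) (14.5,17) (14.5,39.5)
edge 0: (3.5,31.5)→(8,21)  cross = 3.5·21 − 8·31.5 = -178.5000; (r_i+r_j)·cross = 11.5·-178.5000 = -2052.7500
edge 1: (8,21)→(14.5,17)  cross = 8·17 − 14.5·21 = -168.5000; (r_i+r_j)·cross = 22.5·-168.5000 = -3791.2500
edge 2: (14.5,17)→(14.5,39.5)  cross = 14.5·39.5 − 14.5·17 = 326.2500; (r_i+r_j)·cross = 29·326.2500 = 9461.2500
edge 3: (14.5,39.5)→(3.5,31.5)  cross = 14.5·31.5 − 3.5·39.5 = 318.5000; (r_i+r_j)·cross = 18·318.5000 = 5733.0000
Σcross = 297.7500 → A = |Σcross|/2 = 148.8750 mm²
Σ(r_i+r_j)·cross = 9350.2500 → first moment M = |Σ|/6 = 1558.3750
R_c = M/A = 1558.3750/148.8750 = 10.4677 mm
θ = 76° = 1.326450 rad
V = θ·R_c·A = 1.326450·10.4677·148.8750 = 2067.107 mm³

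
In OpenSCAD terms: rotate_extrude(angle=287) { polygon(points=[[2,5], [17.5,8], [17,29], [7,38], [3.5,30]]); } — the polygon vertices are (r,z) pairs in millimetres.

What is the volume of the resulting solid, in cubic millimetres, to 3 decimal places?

Profile (r,z), 5 vertices: (2,5) (17.5,8) (17,29) (7,38) (3.5,30)
edge 0: (2,5)→(17.5,8)  cross = 2·8 − 17.5·5 = -71.5000; (r_i+r_j)·cross = 19.5·-71.5000 = -1394.2500
edge 1: (17.5,8)→(17,29)  cross = 17.5·29 − 17·8 = 371.5000; (r_i+r_j)·cross = 34.5·371.5000 = 12816.7500
edge 2: (17,29)→(7,38)  cross = 17·38 − 7·29 = 443.0000; (r_i+r_j)·cross = 24·443.0000 = 10632.0000
edge 3: (7,38)→(3.5,30)  cross = 7·30 − 3.5·38 = 77.0000; (r_i+r_j)·cross = 10.5·77.0000 = 808.5000
edge 4: (3.5,30)→(2,5)  cross = 3.5·5 − 2·30 = -42.5000; (r_i+r_j)·cross = 5.5·-42.5000 = -233.7500
Σcross = 777.5000 → A = |Σcross|/2 = 388.7500 mm²
Σ(r_i+r_j)·cross = 22629.2500 → first moment M = |Σ|/6 = 3771.5417
R_c = M/A = 3771.5417/388.7500 = 9.7017 mm
θ = 287° = 5.009095 rad
V = θ·R_c·A = 5.009095·9.7017·388.7500 = 18892.010 mm³

Volume = 18892.010 mm³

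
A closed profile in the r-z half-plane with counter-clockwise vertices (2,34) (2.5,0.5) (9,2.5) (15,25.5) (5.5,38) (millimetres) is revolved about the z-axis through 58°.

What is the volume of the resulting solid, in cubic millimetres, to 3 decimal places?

Volume = 2343.875 mm³

Profile (r,z), 5 vertices: (2,34) (2.5,0.5) (9,2.5) (15,25.5) (5.5,38)
edge 0: (2,34)→(2.5,0.5)  cross = 2·0.5 − 2.5·34 = -84.0000; (r_i+r_j)·cross = 4.5·-84.0000 = -378.0000
edge 1: (2.5,0.5)→(9,2.5)  cross = 2.5·2.5 − 9·0.5 = 1.7500; (r_i+r_j)·cross = 11.5·1.7500 = 20.1250
edge 2: (9,2.5)→(15,25.5)  cross = 9·25.5 − 15·2.5 = 192.0000; (r_i+r_j)·cross = 24·192.0000 = 4608.0000
edge 3: (15,25.5)→(5.5,38)  cross = 15·38 − 5.5·25.5 = 429.7500; (r_i+r_j)·cross = 20.5·429.7500 = 8809.8750
edge 4: (5.5,38)→(2,34)  cross = 5.5·34 − 2·38 = 111.0000; (r_i+r_j)·cross = 7.5·111.0000 = 832.5000
Σcross = 650.5000 → A = |Σcross|/2 = 325.2500 mm²
Σ(r_i+r_j)·cross = 13892.5000 → first moment M = |Σ|/6 = 2315.4167
R_c = M/A = 2315.4167/325.2500 = 7.1189 mm
θ = 58° = 1.012291 rad
V = θ·R_c·A = 1.012291·7.1189·325.2500 = 2343.875 mm³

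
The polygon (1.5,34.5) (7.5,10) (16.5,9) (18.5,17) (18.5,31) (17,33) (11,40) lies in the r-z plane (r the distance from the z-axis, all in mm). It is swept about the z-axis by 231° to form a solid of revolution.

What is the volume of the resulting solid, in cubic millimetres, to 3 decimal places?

Profile (r,z), 7 vertices: (1.5,34.5) (7.5,10) (16.5,9) (18.5,17) (18.5,31) (17,33) (11,40)
edge 0: (1.5,34.5)→(7.5,10)  cross = 1.5·10 − 7.5·34.5 = -243.7500; (r_i+r_j)·cross = 9·-243.7500 = -2193.7500
edge 1: (7.5,10)→(16.5,9)  cross = 7.5·9 − 16.5·10 = -97.5000; (r_i+r_j)·cross = 24·-97.5000 = -2340.0000
edge 2: (16.5,9)→(18.5,17)  cross = 16.5·17 − 18.5·9 = 114.0000; (r_i+r_j)·cross = 35·114.0000 = 3990.0000
edge 3: (18.5,17)→(18.5,31)  cross = 18.5·31 − 18.5·17 = 259.0000; (r_i+r_j)·cross = 37·259.0000 = 9583.0000
edge 4: (18.5,31)→(17,33)  cross = 18.5·33 − 17·31 = 83.5000; (r_i+r_j)·cross = 35.5·83.5000 = 2964.2500
edge 5: (17,33)→(11,40)  cross = 17·40 − 11·33 = 317.0000; (r_i+r_j)·cross = 28·317.0000 = 8876.0000
edge 6: (11,40)→(1.5,34.5)  cross = 11·34.5 − 1.5·40 = 319.5000; (r_i+r_j)·cross = 12.5·319.5000 = 3993.7500
Σcross = 751.7500 → A = |Σcross|/2 = 375.8750 mm²
Σ(r_i+r_j)·cross = 24873.2500 → first moment M = |Σ|/6 = 4145.5417
R_c = M/A = 4145.5417/375.8750 = 11.0290 mm
θ = 231° = 4.031711 rad
V = θ·R_c·A = 4.031711·11.0290·375.8750 = 16713.624 mm³

Volume = 16713.624 mm³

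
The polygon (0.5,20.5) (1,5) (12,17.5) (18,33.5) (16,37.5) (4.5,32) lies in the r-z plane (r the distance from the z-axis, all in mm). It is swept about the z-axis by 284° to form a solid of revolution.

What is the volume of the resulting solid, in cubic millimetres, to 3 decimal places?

Volume = 11709.770 mm³

Profile (r,z), 6 vertices: (0.5,20.5) (1,5) (12,17.5) (18,33.5) (16,37.5) (4.5,32)
edge 0: (0.5,20.5)→(1,5)  cross = 0.5·5 − 1·20.5 = -18.0000; (r_i+r_j)·cross = 1.5·-18.0000 = -27.0000
edge 1: (1,5)→(12,17.5)  cross = 1·17.5 − 12·5 = -42.5000; (r_i+r_j)·cross = 13·-42.5000 = -552.5000
edge 2: (12,17.5)→(18,33.5)  cross = 12·33.5 − 18·17.5 = 87.0000; (r_i+r_j)·cross = 30·87.0000 = 2610.0000
edge 3: (18,33.5)→(16,37.5)  cross = 18·37.5 − 16·33.5 = 139.0000; (r_i+r_j)·cross = 34·139.0000 = 4726.0000
edge 4: (16,37.5)→(4.5,32)  cross = 16·32 − 4.5·37.5 = 343.2500; (r_i+r_j)·cross = 20.5·343.2500 = 7036.6250
edge 5: (4.5,32)→(0.5,20.5)  cross = 4.5·20.5 − 0.5·32 = 76.2500; (r_i+r_j)·cross = 5·76.2500 = 381.2500
Σcross = 585.0000 → A = |Σcross|/2 = 292.5000 mm²
Σ(r_i+r_j)·cross = 14174.3750 → first moment M = |Σ|/6 = 2362.3958
R_c = M/A = 2362.3958/292.5000 = 8.0766 mm
θ = 284° = 4.956735 rad
V = θ·R_c·A = 4.956735·8.0766·292.5000 = 11709.770 mm³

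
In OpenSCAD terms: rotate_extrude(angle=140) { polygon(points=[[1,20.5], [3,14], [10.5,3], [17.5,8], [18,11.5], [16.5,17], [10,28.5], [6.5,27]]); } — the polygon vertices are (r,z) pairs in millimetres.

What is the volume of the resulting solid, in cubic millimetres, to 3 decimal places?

Profile (r,z), 8 vertices: (1,20.5) (3,14) (10.5,3) (17.5,8) (18,11.5) (16.5,17) (10,28.5) (6.5,27)
edge 0: (1,20.5)→(3,14)  cross = 1·14 − 3·20.5 = -47.5000; (r_i+r_j)·cross = 4·-47.5000 = -190.0000
edge 1: (3,14)→(10.5,3)  cross = 3·3 − 10.5·14 = -138.0000; (r_i+r_j)·cross = 13.5·-138.0000 = -1863.0000
edge 2: (10.5,3)→(17.5,8)  cross = 10.5·8 − 17.5·3 = 31.5000; (r_i+r_j)·cross = 28·31.5000 = 882.0000
edge 3: (17.5,8)→(18,11.5)  cross = 17.5·11.5 − 18·8 = 57.2500; (r_i+r_j)·cross = 35.5·57.2500 = 2032.3750
edge 4: (18,11.5)→(16.5,17)  cross = 18·17 − 16.5·11.5 = 116.2500; (r_i+r_j)·cross = 34.5·116.2500 = 4010.6250
edge 5: (16.5,17)→(10,28.5)  cross = 16.5·28.5 − 10·17 = 300.2500; (r_i+r_j)·cross = 26.5·300.2500 = 7956.6250
edge 6: (10,28.5)→(6.5,27)  cross = 10·27 − 6.5·28.5 = 84.7500; (r_i+r_j)·cross = 16.5·84.7500 = 1398.3750
edge 7: (6.5,27)→(1,20.5)  cross = 6.5·20.5 − 1·27 = 106.2500; (r_i+r_j)·cross = 7.5·106.2500 = 796.8750
Σcross = 510.7500 → A = |Σcross|/2 = 255.3750 mm²
Σ(r_i+r_j)·cross = 15023.8750 → first moment M = |Σ|/6 = 2503.9792
R_c = M/A = 2503.9792/255.3750 = 9.8051 mm
θ = 140° = 2.443461 rad
V = θ·R_c·A = 2.443461·9.8051·255.3750 = 6118.375 mm³

Volume = 6118.375 mm³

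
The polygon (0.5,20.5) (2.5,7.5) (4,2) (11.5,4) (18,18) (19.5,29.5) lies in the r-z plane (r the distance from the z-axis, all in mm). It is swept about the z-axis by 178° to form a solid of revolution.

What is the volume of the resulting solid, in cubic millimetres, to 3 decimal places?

Profile (r,z), 6 vertices: (0.5,20.5) (2.5,7.5) (4,2) (11.5,4) (18,18) (19.5,29.5)
edge 0: (0.5,20.5)→(2.5,7.5)  cross = 0.5·7.5 − 2.5·20.5 = -47.5000; (r_i+r_j)·cross = 3·-47.5000 = -142.5000
edge 1: (2.5,7.5)→(4,2)  cross = 2.5·2 − 4·7.5 = -25.0000; (r_i+r_j)·cross = 6.5·-25.0000 = -162.5000
edge 2: (4,2)→(11.5,4)  cross = 4·4 − 11.5·2 = -7.0000; (r_i+r_j)·cross = 15.5·-7.0000 = -108.5000
edge 3: (11.5,4)→(18,18)  cross = 11.5·18 − 18·4 = 135.0000; (r_i+r_j)·cross = 29.5·135.0000 = 3982.5000
edge 4: (18,18)→(19.5,29.5)  cross = 18·29.5 − 19.5·18 = 180.0000; (r_i+r_j)·cross = 37.5·180.0000 = 6750.0000
edge 5: (19.5,29.5)→(0.5,20.5)  cross = 19.5·20.5 − 0.5·29.5 = 385.0000; (r_i+r_j)·cross = 20·385.0000 = 7700.0000
Σcross = 620.5000 → A = |Σcross|/2 = 310.2500 mm²
Σ(r_i+r_j)·cross = 18019.0000 → first moment M = |Σ|/6 = 3003.1667
R_c = M/A = 3003.1667/310.2500 = 9.6798 mm
θ = 178° = 3.106686 rad
V = θ·R_c·A = 3.106686·9.6798·310.2500 = 9329.896 mm³

Volume = 9329.896 mm³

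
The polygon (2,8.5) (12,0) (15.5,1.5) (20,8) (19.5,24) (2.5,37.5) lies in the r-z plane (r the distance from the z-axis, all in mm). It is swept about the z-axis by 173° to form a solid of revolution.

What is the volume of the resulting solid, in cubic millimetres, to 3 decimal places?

Profile (r,z), 6 vertices: (2,8.5) (12,0) (15.5,1.5) (20,8) (19.5,24) (2.5,37.5)
edge 0: (2,8.5)→(12,0)  cross = 2·0 − 12·8.5 = -102.0000; (r_i+r_j)·cross = 14·-102.0000 = -1428.0000
edge 1: (12,0)→(15.5,1.5)  cross = 12·1.5 − 15.5·0 = 18.0000; (r_i+r_j)·cross = 27.5·18.0000 = 495.0000
edge 2: (15.5,1.5)→(20,8)  cross = 15.5·8 − 20·1.5 = 94.0000; (r_i+r_j)·cross = 35.5·94.0000 = 3337.0000
edge 3: (20,8)→(19.5,24)  cross = 20·24 − 19.5·8 = 324.0000; (r_i+r_j)·cross = 39.5·324.0000 = 12798.0000
edge 4: (19.5,24)→(2.5,37.5)  cross = 19.5·37.5 − 2.5·24 = 671.2500; (r_i+r_j)·cross = 22·671.2500 = 14767.5000
edge 5: (2.5,37.5)→(2,8.5)  cross = 2.5·8.5 − 2·37.5 = -53.7500; (r_i+r_j)·cross = 4.5·-53.7500 = -241.8750
Σcross = 951.5000 → A = |Σcross|/2 = 475.7500 mm²
Σ(r_i+r_j)·cross = 29727.6250 → first moment M = |Σ|/6 = 4954.6042
R_c = M/A = 4954.6042/475.7500 = 10.4143 mm
θ = 173° = 3.019420 rad
V = θ·R_c·A = 3.019420·10.4143·475.7500 = 14960.029 mm³

Volume = 14960.029 mm³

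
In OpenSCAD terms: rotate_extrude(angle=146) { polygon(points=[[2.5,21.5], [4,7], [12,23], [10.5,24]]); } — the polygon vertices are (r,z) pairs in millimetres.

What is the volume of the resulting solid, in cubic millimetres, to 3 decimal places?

Profile (r,z), 4 vertices: (2.5,21.5) (4,7) (12,23) (10.5,24)
edge 0: (2.5,21.5)→(4,7)  cross = 2.5·7 − 4·21.5 = -68.5000; (r_i+r_j)·cross = 6.5·-68.5000 = -445.2500
edge 1: (4,7)→(12,23)  cross = 4·23 − 12·7 = 8.0000; (r_i+r_j)·cross = 16·8.0000 = 128.0000
edge 2: (12,23)→(10.5,24)  cross = 12·24 − 10.5·23 = 46.5000; (r_i+r_j)·cross = 22.5·46.5000 = 1046.2500
edge 3: (10.5,24)→(2.5,21.5)  cross = 10.5·21.5 − 2.5·24 = 165.7500; (r_i+r_j)·cross = 13·165.7500 = 2154.7500
Σcross = 151.7500 → A = |Σcross|/2 = 75.8750 mm²
Σ(r_i+r_j)·cross = 2883.7500 → first moment M = |Σ|/6 = 480.6250
R_c = M/A = 480.6250/75.8750 = 6.3344 mm
θ = 146° = 2.548181 rad
V = θ·R_c·A = 2.548181·6.3344·75.8750 = 1224.719 mm³

Volume = 1224.719 mm³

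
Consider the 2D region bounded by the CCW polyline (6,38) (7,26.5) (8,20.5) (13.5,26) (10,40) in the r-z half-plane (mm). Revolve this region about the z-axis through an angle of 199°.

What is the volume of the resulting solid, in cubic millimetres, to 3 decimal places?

Profile (r,z), 5 vertices: (6,38) (7,26.5) (8,20.5) (13.5,26) (10,40)
edge 0: (6,38)→(7,26.5)  cross = 6·26.5 − 7·38 = -107.0000; (r_i+r_j)·cross = 13·-107.0000 = -1391.0000
edge 1: (7,26.5)→(8,20.5)  cross = 7·20.5 − 8·26.5 = -68.5000; (r_i+r_j)·cross = 15·-68.5000 = -1027.5000
edge 2: (8,20.5)→(13.5,26)  cross = 8·26 − 13.5·20.5 = -68.7500; (r_i+r_j)·cross = 21.5·-68.7500 = -1478.1250
edge 3: (13.5,26)→(10,40)  cross = 13.5·40 − 10·26 = 280.0000; (r_i+r_j)·cross = 23.5·280.0000 = 6580.0000
edge 4: (10,40)→(6,38)  cross = 10·38 − 6·40 = 140.0000; (r_i+r_j)·cross = 16·140.0000 = 2240.0000
Σcross = 175.7500 → A = |Σcross|/2 = 87.8750 mm²
Σ(r_i+r_j)·cross = 4923.3750 → first moment M = |Σ|/6 = 820.5625
R_c = M/A = 820.5625/87.8750 = 9.3378 mm
θ = 199° = 3.473205 rad
V = θ·R_c·A = 3.473205·9.3378·87.8750 = 2849.982 mm³

Volume = 2849.982 mm³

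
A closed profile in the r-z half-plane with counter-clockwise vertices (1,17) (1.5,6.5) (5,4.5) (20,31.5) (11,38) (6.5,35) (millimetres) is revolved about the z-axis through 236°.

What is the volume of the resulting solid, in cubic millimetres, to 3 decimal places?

Profile (r,z), 6 vertices: (1,17) (1.5,6.5) (5,4.5) (20,31.5) (11,38) (6.5,35)
edge 0: (1,17)→(1.5,6.5)  cross = 1·6.5 − 1.5·17 = -19.0000; (r_i+r_j)·cross = 2.5·-19.0000 = -47.5000
edge 1: (1.5,6.5)→(5,4.5)  cross = 1.5·4.5 − 5·6.5 = -25.7500; (r_i+r_j)·cross = 6.5·-25.7500 = -167.3750
edge 2: (5,4.5)→(20,31.5)  cross = 5·31.5 − 20·4.5 = 67.5000; (r_i+r_j)·cross = 25·67.5000 = 1687.5000
edge 3: (20,31.5)→(11,38)  cross = 20·38 − 11·31.5 = 413.5000; (r_i+r_j)·cross = 31·413.5000 = 12818.5000
edge 4: (11,38)→(6.5,35)  cross = 11·35 − 6.5·38 = 138.0000; (r_i+r_j)·cross = 17.5·138.0000 = 2415.0000
edge 5: (6.5,35)→(1,17)  cross = 6.5·17 − 1·35 = 75.5000; (r_i+r_j)·cross = 7.5·75.5000 = 566.2500
Σcross = 649.7500 → A = |Σcross|/2 = 324.8750 mm²
Σ(r_i+r_j)·cross = 17272.3750 → first moment M = |Σ|/6 = 2878.7292
R_c = M/A = 2878.7292/324.8750 = 8.8610 mm
θ = 236° = 4.118977 rad
V = θ·R_c·A = 4.118977·8.8610·324.8750 = 11857.419 mm³

Volume = 11857.419 mm³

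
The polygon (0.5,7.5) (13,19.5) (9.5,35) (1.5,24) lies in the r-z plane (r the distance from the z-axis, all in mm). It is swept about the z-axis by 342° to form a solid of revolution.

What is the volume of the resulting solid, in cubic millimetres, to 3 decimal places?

Profile (r,z), 4 vertices: (0.5,7.5) (13,19.5) (9.5,35) (1.5,24)
edge 0: (0.5,7.5)→(13,19.5)  cross = 0.5·19.5 − 13·7.5 = -87.7500; (r_i+r_j)·cross = 13.5·-87.7500 = -1184.6250
edge 1: (13,19.5)→(9.5,35)  cross = 13·35 − 9.5·19.5 = 269.7500; (r_i+r_j)·cross = 22.5·269.7500 = 6069.3750
edge 2: (9.5,35)→(1.5,24)  cross = 9.5·24 − 1.5·35 = 175.5000; (r_i+r_j)·cross = 11·175.5000 = 1930.5000
edge 3: (1.5,24)→(0.5,7.5)  cross = 1.5·7.5 − 0.5·24 = -0.7500; (r_i+r_j)·cross = 2·-0.7500 = -1.5000
Σcross = 356.7500 → A = |Σcross|/2 = 178.3750 mm²
Σ(r_i+r_j)·cross = 6813.7500 → first moment M = |Σ|/6 = 1135.6250
R_c = M/A = 1135.6250/178.3750 = 6.3665 mm
θ = 342° = 5.969026 rad
V = θ·R_c·A = 5.969026·6.3665·178.3750 = 6778.575 mm³

Volume = 6778.575 mm³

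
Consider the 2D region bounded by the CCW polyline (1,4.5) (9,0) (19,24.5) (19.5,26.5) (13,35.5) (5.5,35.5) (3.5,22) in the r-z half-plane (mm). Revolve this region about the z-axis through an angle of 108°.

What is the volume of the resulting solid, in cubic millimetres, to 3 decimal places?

Volume = 7203.829 mm³

Profile (r,z), 7 vertices: (1,4.5) (9,0) (19,24.5) (19.5,26.5) (13,35.5) (5.5,35.5) (3.5,22)
edge 0: (1,4.5)→(9,0)  cross = 1·0 − 9·4.5 = -40.5000; (r_i+r_j)·cross = 10·-40.5000 = -405.0000
edge 1: (9,0)→(19,24.5)  cross = 9·24.5 − 19·0 = 220.5000; (r_i+r_j)·cross = 28·220.5000 = 6174.0000
edge 2: (19,24.5)→(19.5,26.5)  cross = 19·26.5 − 19.5·24.5 = 25.7500; (r_i+r_j)·cross = 38.5·25.7500 = 991.3750
edge 3: (19.5,26.5)→(13,35.5)  cross = 19.5·35.5 − 13·26.5 = 347.7500; (r_i+r_j)·cross = 32.5·347.7500 = 11301.8750
edge 4: (13,35.5)→(5.5,35.5)  cross = 13·35.5 − 5.5·35.5 = 266.2500; (r_i+r_j)·cross = 18.5·266.2500 = 4925.6250
edge 5: (5.5,35.5)→(3.5,22)  cross = 5.5·22 − 3.5·35.5 = -3.2500; (r_i+r_j)·cross = 9·-3.2500 = -29.2500
edge 6: (3.5,22)→(1,4.5)  cross = 3.5·4.5 − 1·22 = -6.2500; (r_i+r_j)·cross = 4.5·-6.2500 = -28.1250
Σcross = 810.2500 → A = |Σcross|/2 = 405.1250 mm²
Σ(r_i+r_j)·cross = 22930.5000 → first moment M = |Σ|/6 = 3821.7500
R_c = M/A = 3821.7500/405.1250 = 9.4335 mm
θ = 108° = 1.884956 rad
V = θ·R_c·A = 1.884956·9.4335·405.1250 = 7203.829 mm³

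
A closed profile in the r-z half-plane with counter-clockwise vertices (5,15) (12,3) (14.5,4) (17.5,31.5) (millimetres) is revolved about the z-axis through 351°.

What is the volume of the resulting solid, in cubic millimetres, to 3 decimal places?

Profile (r,z), 4 vertices: (5,15) (12,3) (14.5,4) (17.5,31.5)
edge 0: (5,15)→(12,3)  cross = 5·3 − 12·15 = -165.0000; (r_i+r_j)·cross = 17·-165.0000 = -2805.0000
edge 1: (12,3)→(14.5,4)  cross = 12·4 − 14.5·3 = 4.5000; (r_i+r_j)·cross = 26.5·4.5000 = 119.2500
edge 2: (14.5,4)→(17.5,31.5)  cross = 14.5·31.5 − 17.5·4 = 386.7500; (r_i+r_j)·cross = 32·386.7500 = 12376.0000
edge 3: (17.5,31.5)→(5,15)  cross = 17.5·15 − 5·31.5 = 105.0000; (r_i+r_j)·cross = 22.5·105.0000 = 2362.5000
Σcross = 331.2500 → A = |Σcross|/2 = 165.6250 mm²
Σ(r_i+r_j)·cross = 12052.7500 → first moment M = |Σ|/6 = 2008.7917
R_c = M/A = 2008.7917/165.6250 = 12.1286 mm
θ = 351° = 6.126106 rad
V = θ·R_c·A = 6.126106·12.1286·165.6250 = 12306.070 mm³

Volume = 12306.070 mm³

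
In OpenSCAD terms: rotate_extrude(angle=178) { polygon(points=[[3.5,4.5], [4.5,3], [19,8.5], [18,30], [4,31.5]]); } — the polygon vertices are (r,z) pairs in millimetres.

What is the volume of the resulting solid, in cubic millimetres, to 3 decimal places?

Volume = 12453.928 mm³

Profile (r,z), 5 vertices: (3.5,4.5) (4.5,3) (19,8.5) (18,30) (4,31.5)
edge 0: (3.5,4.5)→(4.5,3)  cross = 3.5·3 − 4.5·4.5 = -9.7500; (r_i+r_j)·cross = 8·-9.7500 = -78.0000
edge 1: (4.5,3)→(19,8.5)  cross = 4.5·8.5 − 19·3 = -18.7500; (r_i+r_j)·cross = 23.5·-18.7500 = -440.6250
edge 2: (19,8.5)→(18,30)  cross = 19·30 − 18·8.5 = 417.0000; (r_i+r_j)·cross = 37·417.0000 = 15429.0000
edge 3: (18,30)→(4,31.5)  cross = 18·31.5 − 4·30 = 447.0000; (r_i+r_j)·cross = 22·447.0000 = 9834.0000
edge 4: (4,31.5)→(3.5,4.5)  cross = 4·4.5 − 3.5·31.5 = -92.2500; (r_i+r_j)·cross = 7.5·-92.2500 = -691.8750
Σcross = 743.2500 → A = |Σcross|/2 = 371.6250 mm²
Σ(r_i+r_j)·cross = 24052.5000 → first moment M = |Σ|/6 = 4008.7500
R_c = M/A = 4008.7500/371.6250 = 10.7871 mm
θ = 178° = 3.106686 rad
V = θ·R_c·A = 3.106686·10.7871·371.6250 = 12453.928 mm³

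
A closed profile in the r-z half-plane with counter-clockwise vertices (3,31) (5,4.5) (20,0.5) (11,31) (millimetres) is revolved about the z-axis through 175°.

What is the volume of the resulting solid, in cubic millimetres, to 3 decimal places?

Volume = 9774.862 mm³

Profile (r,z), 4 vertices: (3,31) (5,4.5) (20,0.5) (11,31)
edge 0: (3,31)→(5,4.5)  cross = 3·4.5 − 5·31 = -141.5000; (r_i+r_j)·cross = 8·-141.5000 = -1132.0000
edge 1: (5,4.5)→(20,0.5)  cross = 5·0.5 − 20·4.5 = -87.5000; (r_i+r_j)·cross = 25·-87.5000 = -2187.5000
edge 2: (20,0.5)→(11,31)  cross = 20·31 − 11·0.5 = 614.5000; (r_i+r_j)·cross = 31·614.5000 = 19049.5000
edge 3: (11,31)→(3,31)  cross = 11·31 − 3·31 = 248.0000; (r_i+r_j)·cross = 14·248.0000 = 3472.0000
Σcross = 633.5000 → A = |Σcross|/2 = 316.7500 mm²
Σ(r_i+r_j)·cross = 19202.0000 → first moment M = |Σ|/6 = 3200.3333
R_c = M/A = 3200.3333/316.7500 = 10.1037 mm
θ = 175° = 3.054326 rad
V = θ·R_c·A = 3.054326·10.1037·316.7500 = 9774.862 mm³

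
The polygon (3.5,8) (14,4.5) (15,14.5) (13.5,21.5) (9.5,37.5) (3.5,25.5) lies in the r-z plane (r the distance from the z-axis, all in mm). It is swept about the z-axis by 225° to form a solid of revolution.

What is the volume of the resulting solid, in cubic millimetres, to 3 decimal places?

Volume = 9043.696 mm³

Profile (r,z), 6 vertices: (3.5,8) (14,4.5) (15,14.5) (13.5,21.5) (9.5,37.5) (3.5,25.5)
edge 0: (3.5,8)→(14,4.5)  cross = 3.5·4.5 − 14·8 = -96.2500; (r_i+r_j)·cross = 17.5·-96.2500 = -1684.3750
edge 1: (14,4.5)→(15,14.5)  cross = 14·14.5 − 15·4.5 = 135.5000; (r_i+r_j)·cross = 29·135.5000 = 3929.5000
edge 2: (15,14.5)→(13.5,21.5)  cross = 15·21.5 − 13.5·14.5 = 126.7500; (r_i+r_j)·cross = 28.5·126.7500 = 3612.3750
edge 3: (13.5,21.5)→(9.5,37.5)  cross = 13.5·37.5 − 9.5·21.5 = 302.0000; (r_i+r_j)·cross = 23·302.0000 = 6946.0000
edge 4: (9.5,37.5)→(3.5,25.5)  cross = 9.5·25.5 − 3.5·37.5 = 111.0000; (r_i+r_j)·cross = 13·111.0000 = 1443.0000
edge 5: (3.5,25.5)→(3.5,8)  cross = 3.5·8 − 3.5·25.5 = -61.2500; (r_i+r_j)·cross = 7·-61.2500 = -428.7500
Σcross = 517.7500 → A = |Σcross|/2 = 258.8750 mm²
Σ(r_i+r_j)·cross = 13817.7500 → first moment M = |Σ|/6 = 2302.9583
R_c = M/A = 2302.9583/258.8750 = 8.8960 mm
θ = 225° = 3.926991 rad
V = θ·R_c·A = 3.926991·8.8960·258.8750 = 9043.696 mm³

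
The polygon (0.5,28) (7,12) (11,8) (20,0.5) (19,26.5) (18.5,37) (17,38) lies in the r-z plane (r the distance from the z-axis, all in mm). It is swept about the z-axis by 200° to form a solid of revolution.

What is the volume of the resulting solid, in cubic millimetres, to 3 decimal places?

Volume = 18221.019 mm³

Profile (r,z), 7 vertices: (0.5,28) (7,12) (11,8) (20,0.5) (19,26.5) (18.5,37) (17,38)
edge 0: (0.5,28)→(7,12)  cross = 0.5·12 − 7·28 = -190.0000; (r_i+r_j)·cross = 7.5·-190.0000 = -1425.0000
edge 1: (7,12)→(11,8)  cross = 7·8 − 11·12 = -76.0000; (r_i+r_j)·cross = 18·-76.0000 = -1368.0000
edge 2: (11,8)→(20,0.5)  cross = 11·0.5 − 20·8 = -154.5000; (r_i+r_j)·cross = 31·-154.5000 = -4789.5000
edge 3: (20,0.5)→(19,26.5)  cross = 20·26.5 − 19·0.5 = 520.5000; (r_i+r_j)·cross = 39·520.5000 = 20299.5000
edge 4: (19,26.5)→(18.5,37)  cross = 19·37 − 18.5·26.5 = 212.7500; (r_i+r_j)·cross = 37.5·212.7500 = 7978.1250
edge 5: (18.5,37)→(17,38)  cross = 18.5·38 − 17·37 = 74.0000; (r_i+r_j)·cross = 35.5·74.0000 = 2627.0000
edge 6: (17,38)→(0.5,28)  cross = 17·28 − 0.5·38 = 457.0000; (r_i+r_j)·cross = 17.5·457.0000 = 7997.5000
Σcross = 843.7500 → A = |Σcross|/2 = 421.8750 mm²
Σ(r_i+r_j)·cross = 31319.6250 → first moment M = |Σ|/6 = 5219.9375
R_c = M/A = 5219.9375/421.8750 = 12.3732 mm
θ = 200° = 3.490659 rad
V = θ·R_c·A = 3.490659·12.3732·421.8750 = 18221.019 mm³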